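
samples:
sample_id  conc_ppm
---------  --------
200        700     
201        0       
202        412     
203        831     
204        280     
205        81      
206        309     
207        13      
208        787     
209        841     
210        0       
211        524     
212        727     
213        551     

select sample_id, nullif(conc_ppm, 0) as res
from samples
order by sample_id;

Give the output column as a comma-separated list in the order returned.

700, NULL, 412, 831, 280, 81, 309, 13, 787, 841, NULL, 524, 727, 551

sample_id=200: conc_ppm=700 vs 0: differ → 700
sample_id=201: conc_ppm=0 vs 0: equal → NULL
sample_id=202: conc_ppm=412 vs 0: differ → 412
sample_id=203: conc_ppm=831 vs 0: differ → 831
sample_id=204: conc_ppm=280 vs 0: differ → 280
sample_id=205: conc_ppm=81 vs 0: differ → 81
sample_id=206: conc_ppm=309 vs 0: differ → 309
sample_id=207: conc_ppm=13 vs 0: differ → 13
sample_id=208: conc_ppm=787 vs 0: differ → 787
sample_id=209: conc_ppm=841 vs 0: differ → 841
sample_id=210: conc_ppm=0 vs 0: equal → NULL
sample_id=211: conc_ppm=524 vs 0: differ → 524
sample_id=212: conc_ppm=727 vs 0: differ → 727
sample_id=213: conc_ppm=551 vs 0: differ → 551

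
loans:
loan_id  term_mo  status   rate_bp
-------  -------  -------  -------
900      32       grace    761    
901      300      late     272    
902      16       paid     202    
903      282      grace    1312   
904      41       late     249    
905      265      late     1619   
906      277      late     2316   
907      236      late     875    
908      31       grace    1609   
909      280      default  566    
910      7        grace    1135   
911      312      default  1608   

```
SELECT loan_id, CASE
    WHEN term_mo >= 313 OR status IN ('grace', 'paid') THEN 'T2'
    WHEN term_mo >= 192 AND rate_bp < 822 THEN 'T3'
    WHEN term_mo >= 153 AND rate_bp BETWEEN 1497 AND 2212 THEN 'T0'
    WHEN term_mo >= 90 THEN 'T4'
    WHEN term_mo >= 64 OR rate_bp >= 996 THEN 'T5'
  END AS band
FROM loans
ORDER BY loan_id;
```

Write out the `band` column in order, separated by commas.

T2, T3, T2, T2, NULL, T0, T4, T4, T2, T3, T2, T0

loan_id=900: term_mo >= 313 OR status IN ('grace', 'paid') → T2
loan_id=901: term_mo >= 192 AND rate_bp < 822 → T3
loan_id=902: term_mo >= 313 OR status IN ('grace', 'paid') → T2
loan_id=903: term_mo >= 313 OR status IN ('grace', 'paid') → T2
loan_id=904: (no match → NULL) → NULL
loan_id=905: term_mo >= 153 AND rate_bp BETWEEN 1497 AND 2212 → T0
loan_id=906: term_mo >= 90 → T4
loan_id=907: term_mo >= 90 → T4
loan_id=908: term_mo >= 313 OR status IN ('grace', 'paid') → T2
loan_id=909: term_mo >= 192 AND rate_bp < 822 → T3
loan_id=910: term_mo >= 313 OR status IN ('grace', 'paid') → T2
loan_id=911: term_mo >= 153 AND rate_bp BETWEEN 1497 AND 2212 → T0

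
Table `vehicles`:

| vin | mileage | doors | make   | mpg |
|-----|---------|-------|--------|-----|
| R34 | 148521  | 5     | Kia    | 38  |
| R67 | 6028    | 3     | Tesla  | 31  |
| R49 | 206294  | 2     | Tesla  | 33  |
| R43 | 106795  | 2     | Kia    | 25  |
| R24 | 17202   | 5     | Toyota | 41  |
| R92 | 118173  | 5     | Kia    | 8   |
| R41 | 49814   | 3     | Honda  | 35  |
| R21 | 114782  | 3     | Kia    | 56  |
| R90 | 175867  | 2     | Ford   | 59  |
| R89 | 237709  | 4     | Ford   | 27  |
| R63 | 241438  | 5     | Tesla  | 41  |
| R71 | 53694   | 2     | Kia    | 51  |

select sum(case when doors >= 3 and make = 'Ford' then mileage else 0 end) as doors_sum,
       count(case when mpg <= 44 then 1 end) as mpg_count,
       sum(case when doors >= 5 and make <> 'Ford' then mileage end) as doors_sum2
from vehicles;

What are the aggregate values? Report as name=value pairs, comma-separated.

[doors_sum: doors >= 3 and make = 'Ford']
vin=R34: ✗
vin=R67: ✗
vin=R49: ✗
vin=R43: ✗
vin=R24: ✗
vin=R92: ✗
vin=R41: ✗
vin=R21: ✗
vin=R90: ✗
vin=R89: ✓ → 237709
vin=R63: ✗
vin=R71: ✗
doors_sum = 237709
—
[mpg_count: mpg <= 44]
vin=R34: ✓ → 1
vin=R67: ✓ → 1
vin=R49: ✓ → 1
vin=R43: ✓ → 1
vin=R24: ✓ → 1
vin=R92: ✓ → 1
vin=R41: ✓ → 1
vin=R21: ✗
vin=R90: ✗
vin=R89: ✓ → 1
vin=R63: ✓ → 1
vin=R71: ✗
mpg_count = COUNT(1, 1, 1, 1, 1, 1, 1, 1, 1) = 9
—
[doors_sum2: doors >= 5 and make <> 'Ford']
vin=R34: ✓ → 148521
vin=R67: ✗
vin=R49: ✗
vin=R43: ✗
vin=R24: ✓ → 17202
vin=R92: ✓ → 118173
vin=R41: ✗
vin=R21: ✗
vin=R90: ✗
vin=R89: ✗
vin=R63: ✓ → 241438
vin=R71: ✗
doors_sum2 = 148521 + 17202 + 118173 + 241438 = 525334

doors_sum=237709, mpg_count=9, doors_sum2=525334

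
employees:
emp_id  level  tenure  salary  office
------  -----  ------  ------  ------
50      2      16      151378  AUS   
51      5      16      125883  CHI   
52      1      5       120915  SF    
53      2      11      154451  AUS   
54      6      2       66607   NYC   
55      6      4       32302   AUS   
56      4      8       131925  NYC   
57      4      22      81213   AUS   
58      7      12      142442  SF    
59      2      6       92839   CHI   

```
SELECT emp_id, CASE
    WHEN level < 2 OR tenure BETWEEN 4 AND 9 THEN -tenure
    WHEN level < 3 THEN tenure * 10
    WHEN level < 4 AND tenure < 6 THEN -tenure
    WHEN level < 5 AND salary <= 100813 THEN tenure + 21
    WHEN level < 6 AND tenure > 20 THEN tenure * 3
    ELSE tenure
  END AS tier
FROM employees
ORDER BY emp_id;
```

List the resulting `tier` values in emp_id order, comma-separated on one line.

emp_id=50: level < 3 → 160
emp_id=51: ELSE → 16
emp_id=52: level < 2 OR tenure BETWEEN 4 AND 9 → -5
emp_id=53: level < 3 → 110
emp_id=54: ELSE → 2
emp_id=55: level < 2 OR tenure BETWEEN 4 AND 9 → -4
emp_id=56: level < 2 OR tenure BETWEEN 4 AND 9 → -8
emp_id=57: level < 5 AND salary <= 100813 → 43
emp_id=58: ELSE → 12
emp_id=59: level < 2 OR tenure BETWEEN 4 AND 9 → -6

160, 16, -5, 110, 2, -4, -8, 43, 12, -6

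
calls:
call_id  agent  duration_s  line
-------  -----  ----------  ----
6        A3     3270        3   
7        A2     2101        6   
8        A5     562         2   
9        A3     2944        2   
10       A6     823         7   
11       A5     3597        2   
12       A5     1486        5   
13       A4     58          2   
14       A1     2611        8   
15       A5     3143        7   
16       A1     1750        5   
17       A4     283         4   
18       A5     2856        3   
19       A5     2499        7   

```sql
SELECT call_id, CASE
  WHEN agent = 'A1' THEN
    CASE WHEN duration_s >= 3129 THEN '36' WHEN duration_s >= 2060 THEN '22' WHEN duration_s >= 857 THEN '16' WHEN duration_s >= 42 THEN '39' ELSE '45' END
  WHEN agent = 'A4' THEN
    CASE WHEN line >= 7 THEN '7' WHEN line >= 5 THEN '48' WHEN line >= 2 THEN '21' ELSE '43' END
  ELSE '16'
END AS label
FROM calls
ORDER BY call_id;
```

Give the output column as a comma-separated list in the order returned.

call_id=6: agent='A3' → outer ELSE → 16
call_id=7: agent='A2' → outer ELSE → 16
call_id=8: agent='A5' → outer ELSE → 16
call_id=9: agent='A3' → outer ELSE → 16
call_id=10: agent='A6' → outer ELSE → 16
call_id=11: agent='A5' → outer ELSE → 16
call_id=12: agent='A5' → outer ELSE → 16
call_id=13: agent='A4' → inner[line >= 2] → 21
call_id=14: agent='A1' → inner[duration_s >= 2060] → 22
call_id=15: agent='A5' → outer ELSE → 16
call_id=16: agent='A1' → inner[duration_s >= 857] → 16
call_id=17: agent='A4' → inner[line >= 2] → 21
call_id=18: agent='A5' → outer ELSE → 16
call_id=19: agent='A5' → outer ELSE → 16

16, 16, 16, 16, 16, 16, 16, 21, 22, 16, 16, 21, 16, 16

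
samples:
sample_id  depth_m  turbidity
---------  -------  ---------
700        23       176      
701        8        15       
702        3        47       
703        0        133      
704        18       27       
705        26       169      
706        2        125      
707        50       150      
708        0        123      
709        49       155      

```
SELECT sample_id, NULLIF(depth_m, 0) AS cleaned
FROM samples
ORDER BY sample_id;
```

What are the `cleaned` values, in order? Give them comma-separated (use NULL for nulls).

23, 8, 3, NULL, 18, 26, 2, 50, NULL, 49

sample_id=700: depth_m=23 vs 0: differ → 23
sample_id=701: depth_m=8 vs 0: differ → 8
sample_id=702: depth_m=3 vs 0: differ → 3
sample_id=703: depth_m=0 vs 0: equal → NULL
sample_id=704: depth_m=18 vs 0: differ → 18
sample_id=705: depth_m=26 vs 0: differ → 26
sample_id=706: depth_m=2 vs 0: differ → 2
sample_id=707: depth_m=50 vs 0: differ → 50
sample_id=708: depth_m=0 vs 0: equal → NULL
sample_id=709: depth_m=49 vs 0: differ → 49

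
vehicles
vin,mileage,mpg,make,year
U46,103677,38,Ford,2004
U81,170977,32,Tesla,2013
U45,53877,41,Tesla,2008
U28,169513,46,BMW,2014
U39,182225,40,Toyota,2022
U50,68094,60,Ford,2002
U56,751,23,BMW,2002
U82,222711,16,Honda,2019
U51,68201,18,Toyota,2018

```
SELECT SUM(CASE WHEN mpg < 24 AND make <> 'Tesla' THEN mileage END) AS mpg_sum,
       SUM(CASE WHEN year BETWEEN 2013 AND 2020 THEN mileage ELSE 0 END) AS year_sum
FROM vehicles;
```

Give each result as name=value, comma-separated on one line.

mpg_sum=291663, year_sum=631402

[mpg_sum: mpg < 24 AND make <> 'Tesla']
vin=U46: ✗
vin=U81: ✗
vin=U45: ✗
vin=U28: ✗
vin=U39: ✗
vin=U50: ✗
vin=U56: ✓ → 751
vin=U82: ✓ → 222711
vin=U51: ✓ → 68201
mpg_sum = 751 + 222711 + 68201 = 291663
—
[year_sum: year BETWEEN 2013 AND 2020]
vin=U46: ✗
vin=U81: ✓ → 170977
vin=U45: ✗
vin=U28: ✓ → 169513
vin=U39: ✗
vin=U50: ✗
vin=U56: ✗
vin=U82: ✓ → 222711
vin=U51: ✓ → 68201
year_sum = 170977 + 169513 + 222711 + 68201 = 631402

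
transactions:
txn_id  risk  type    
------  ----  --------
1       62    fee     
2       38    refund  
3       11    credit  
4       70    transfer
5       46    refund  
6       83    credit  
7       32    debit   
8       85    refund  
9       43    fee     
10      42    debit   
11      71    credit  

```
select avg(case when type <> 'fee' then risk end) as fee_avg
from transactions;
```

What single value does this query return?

53.1111111111

txn_id=1: ✗
txn_id=2: ✓ → 38
txn_id=3: ✓ → 11
txn_id=4: ✓ → 70
txn_id=5: ✓ → 46
txn_id=6: ✓ → 83
txn_id=7: ✓ → 32
txn_id=8: ✓ → 85
txn_id=9: ✗
txn_id=10: ✓ → 42
txn_id=11: ✓ → 71
fee_avg = (38 + 11 + 70 + 46 + 83 + 32 + 85 + 42 + 71) / 9 = 53.1111111111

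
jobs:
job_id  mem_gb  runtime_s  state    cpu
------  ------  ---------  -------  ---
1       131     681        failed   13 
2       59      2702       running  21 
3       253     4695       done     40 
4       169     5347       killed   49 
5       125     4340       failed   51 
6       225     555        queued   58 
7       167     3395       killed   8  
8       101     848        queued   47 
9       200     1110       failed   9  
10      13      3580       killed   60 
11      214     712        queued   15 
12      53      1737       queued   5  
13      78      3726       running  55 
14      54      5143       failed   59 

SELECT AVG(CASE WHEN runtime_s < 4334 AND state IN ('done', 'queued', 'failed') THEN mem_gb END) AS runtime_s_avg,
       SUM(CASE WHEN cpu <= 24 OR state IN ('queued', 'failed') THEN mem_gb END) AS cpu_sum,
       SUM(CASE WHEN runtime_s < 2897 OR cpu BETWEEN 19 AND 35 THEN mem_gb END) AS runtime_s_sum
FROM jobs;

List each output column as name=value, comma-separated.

[runtime_s_avg: runtime_s < 4334 AND state IN ('done', 'queued', 'failed')]
job_id=1: ✓ → 131
job_id=2: ✗
job_id=3: ✗
job_id=4: ✗
job_id=5: ✗
job_id=6: ✓ → 225
job_id=7: ✗
job_id=8: ✓ → 101
job_id=9: ✓ → 200
job_id=10: ✗
job_id=11: ✓ → 214
job_id=12: ✓ → 53
job_id=13: ✗
job_id=14: ✗
runtime_s_avg = (131 + 225 + 101 + 200 + 214 + 53) / 6 = 154
—
[cpu_sum: cpu <= 24 OR state IN ('queued', 'failed')]
job_id=1: ✓ → 131
job_id=2: ✓ → 59
job_id=3: ✗
job_id=4: ✗
job_id=5: ✓ → 125
job_id=6: ✓ → 225
job_id=7: ✓ → 167
job_id=8: ✓ → 101
job_id=9: ✓ → 200
job_id=10: ✗
job_id=11: ✓ → 214
job_id=12: ✓ → 53
job_id=13: ✗
job_id=14: ✓ → 54
cpu_sum = 131 + 59 + 125 + 225 + 167 + 101 + 200 + 214 + 53 + 54 = 1329
—
[runtime_s_sum: runtime_s < 2897 OR cpu BETWEEN 19 AND 35]
job_id=1: ✓ → 131
job_id=2: ✓ → 59
job_id=3: ✗
job_id=4: ✗
job_id=5: ✗
job_id=6: ✓ → 225
job_id=7: ✗
job_id=8: ✓ → 101
job_id=9: ✓ → 200
job_id=10: ✗
job_id=11: ✓ → 214
job_id=12: ✓ → 53
job_id=13: ✗
job_id=14: ✗
runtime_s_sum = 131 + 59 + 225 + 101 + 200 + 214 + 53 = 983

runtime_s_avg=154, cpu_sum=1329, runtime_s_sum=983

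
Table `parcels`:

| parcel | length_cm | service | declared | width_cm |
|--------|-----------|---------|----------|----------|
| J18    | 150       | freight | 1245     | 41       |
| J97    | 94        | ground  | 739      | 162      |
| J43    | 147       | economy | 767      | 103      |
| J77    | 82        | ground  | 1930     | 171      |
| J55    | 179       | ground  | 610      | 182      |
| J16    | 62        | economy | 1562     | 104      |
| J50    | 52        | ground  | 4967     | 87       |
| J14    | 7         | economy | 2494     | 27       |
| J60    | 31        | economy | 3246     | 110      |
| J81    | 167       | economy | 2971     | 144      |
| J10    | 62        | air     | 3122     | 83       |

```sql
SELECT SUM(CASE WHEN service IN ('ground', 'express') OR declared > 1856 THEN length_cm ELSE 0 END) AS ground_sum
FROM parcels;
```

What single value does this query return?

parcel=J18: ✗
parcel=J97: ✓ → 94
parcel=J43: ✗
parcel=J77: ✓ → 82
parcel=J55: ✓ → 179
parcel=J16: ✗
parcel=J50: ✓ → 52
parcel=J14: ✓ → 7
parcel=J60: ✓ → 31
parcel=J81: ✓ → 167
parcel=J10: ✓ → 62
ground_sum = 94 + 82 + 179 + 52 + 7 + 31 + 167 + 62 = 674

674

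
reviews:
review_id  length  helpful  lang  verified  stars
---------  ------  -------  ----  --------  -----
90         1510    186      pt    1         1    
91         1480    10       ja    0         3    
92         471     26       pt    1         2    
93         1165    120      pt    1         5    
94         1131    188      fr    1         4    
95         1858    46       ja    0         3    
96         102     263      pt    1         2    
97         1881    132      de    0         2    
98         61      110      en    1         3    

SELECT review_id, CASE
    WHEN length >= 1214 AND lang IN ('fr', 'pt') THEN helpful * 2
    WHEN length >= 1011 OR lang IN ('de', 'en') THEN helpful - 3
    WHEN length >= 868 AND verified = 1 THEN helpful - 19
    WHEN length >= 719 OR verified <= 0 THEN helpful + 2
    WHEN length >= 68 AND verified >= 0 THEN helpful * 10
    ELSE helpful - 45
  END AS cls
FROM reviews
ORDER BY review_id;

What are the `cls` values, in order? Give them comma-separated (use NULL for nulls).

review_id=90: length >= 1214 AND lang IN ('fr', 'pt') → 372
review_id=91: length >= 1011 OR lang IN ('de', 'en') → 7
review_id=92: length >= 68 AND verified >= 0 → 260
review_id=93: length >= 1011 OR lang IN ('de', 'en') → 117
review_id=94: length >= 1011 OR lang IN ('de', 'en') → 185
review_id=95: length >= 1011 OR lang IN ('de', 'en') → 43
review_id=96: length >= 68 AND verified >= 0 → 2630
review_id=97: length >= 1011 OR lang IN ('de', 'en') → 129
review_id=98: length >= 1011 OR lang IN ('de', 'en') → 107

372, 7, 260, 117, 185, 43, 2630, 129, 107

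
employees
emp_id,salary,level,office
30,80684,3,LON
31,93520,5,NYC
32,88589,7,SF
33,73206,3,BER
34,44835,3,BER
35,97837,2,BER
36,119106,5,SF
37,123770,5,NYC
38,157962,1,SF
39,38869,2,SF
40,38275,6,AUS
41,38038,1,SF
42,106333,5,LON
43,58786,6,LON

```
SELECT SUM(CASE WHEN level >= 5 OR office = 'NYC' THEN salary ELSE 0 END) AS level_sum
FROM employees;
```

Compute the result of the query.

emp_id=30: ✗
emp_id=31: ✓ → 93520
emp_id=32: ✓ → 88589
emp_id=33: ✗
emp_id=34: ✗
emp_id=35: ✗
emp_id=36: ✓ → 119106
emp_id=37: ✓ → 123770
emp_id=38: ✗
emp_id=39: ✗
emp_id=40: ✓ → 38275
emp_id=41: ✗
emp_id=42: ✓ → 106333
emp_id=43: ✓ → 58786
level_sum = 93520 + 88589 + 119106 + 123770 + 38275 + 106333 + 58786 = 628379

628379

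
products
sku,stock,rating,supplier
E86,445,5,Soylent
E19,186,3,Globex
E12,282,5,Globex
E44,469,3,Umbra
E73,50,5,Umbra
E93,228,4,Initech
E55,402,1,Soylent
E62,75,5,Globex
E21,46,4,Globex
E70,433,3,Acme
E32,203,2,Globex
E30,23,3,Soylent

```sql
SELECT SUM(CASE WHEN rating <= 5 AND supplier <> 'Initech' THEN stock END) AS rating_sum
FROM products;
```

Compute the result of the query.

sku=E86: ✓ → 445
sku=E19: ✓ → 186
sku=E12: ✓ → 282
sku=E44: ✓ → 469
sku=E73: ✓ → 50
sku=E93: ✗
sku=E55: ✓ → 402
sku=E62: ✓ → 75
sku=E21: ✓ → 46
sku=E70: ✓ → 433
sku=E32: ✓ → 203
sku=E30: ✓ → 23
rating_sum = 445 + 186 + 282 + 469 + 50 + 402 + 75 + 46 + 433 + 203 + 23 = 2614

2614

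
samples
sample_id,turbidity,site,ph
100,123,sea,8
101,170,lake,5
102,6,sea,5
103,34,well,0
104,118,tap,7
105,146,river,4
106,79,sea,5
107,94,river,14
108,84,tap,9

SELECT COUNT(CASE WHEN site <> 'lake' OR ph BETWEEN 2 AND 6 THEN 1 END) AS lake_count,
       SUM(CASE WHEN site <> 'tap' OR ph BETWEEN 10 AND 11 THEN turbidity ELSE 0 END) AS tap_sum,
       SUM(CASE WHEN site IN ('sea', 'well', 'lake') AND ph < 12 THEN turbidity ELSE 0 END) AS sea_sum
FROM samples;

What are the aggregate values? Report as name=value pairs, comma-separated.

lake_count=9, tap_sum=652, sea_sum=412

[lake_count: site <> 'lake' OR ph BETWEEN 2 AND 6]
sample_id=100: ✓ → 1
sample_id=101: ✓ → 1
sample_id=102: ✓ → 1
sample_id=103: ✓ → 1
sample_id=104: ✓ → 1
sample_id=105: ✓ → 1
sample_id=106: ✓ → 1
sample_id=107: ✓ → 1
sample_id=108: ✓ → 1
lake_count = COUNT(1, 1, 1, 1, 1, 1, 1, 1, 1) = 9
—
[tap_sum: site <> 'tap' OR ph BETWEEN 10 AND 11]
sample_id=100: ✓ → 123
sample_id=101: ✓ → 170
sample_id=102: ✓ → 6
sample_id=103: ✓ → 34
sample_id=104: ✗
sample_id=105: ✓ → 146
sample_id=106: ✓ → 79
sample_id=107: ✓ → 94
sample_id=108: ✗
tap_sum = 123 + 170 + 6 + 34 + 146 + 79 + 94 = 652
—
[sea_sum: site IN ('sea', 'well', 'lake') AND ph < 12]
sample_id=100: ✓ → 123
sample_id=101: ✓ → 170
sample_id=102: ✓ → 6
sample_id=103: ✓ → 34
sample_id=104: ✗
sample_id=105: ✗
sample_id=106: ✓ → 79
sample_id=107: ✗
sample_id=108: ✗
sea_sum = 123 + 170 + 6 + 34 + 79 = 412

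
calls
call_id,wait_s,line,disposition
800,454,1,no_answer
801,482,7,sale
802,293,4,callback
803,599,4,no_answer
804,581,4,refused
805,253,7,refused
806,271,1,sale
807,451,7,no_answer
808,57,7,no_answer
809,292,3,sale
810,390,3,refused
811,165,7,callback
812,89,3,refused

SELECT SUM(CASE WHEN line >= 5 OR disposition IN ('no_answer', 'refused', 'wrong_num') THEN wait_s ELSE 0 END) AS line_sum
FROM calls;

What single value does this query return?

call_id=800: ✓ → 454
call_id=801: ✓ → 482
call_id=802: ✗
call_id=803: ✓ → 599
call_id=804: ✓ → 581
call_id=805: ✓ → 253
call_id=806: ✗
call_id=807: ✓ → 451
call_id=808: ✓ → 57
call_id=809: ✗
call_id=810: ✓ → 390
call_id=811: ✓ → 165
call_id=812: ✓ → 89
line_sum = 454 + 482 + 599 + 581 + 253 + 451 + 57 + 390 + 165 + 89 = 3521

3521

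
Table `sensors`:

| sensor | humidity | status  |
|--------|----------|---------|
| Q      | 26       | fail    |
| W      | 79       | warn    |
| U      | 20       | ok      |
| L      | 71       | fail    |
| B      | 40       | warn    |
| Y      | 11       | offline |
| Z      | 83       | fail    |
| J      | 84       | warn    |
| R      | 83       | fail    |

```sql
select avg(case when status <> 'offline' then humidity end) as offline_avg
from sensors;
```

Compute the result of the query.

60.75

sensor=Q: ✓ → 26
sensor=W: ✓ → 79
sensor=U: ✓ → 20
sensor=L: ✓ → 71
sensor=B: ✓ → 40
sensor=Y: ✗
sensor=Z: ✓ → 83
sensor=J: ✓ → 84
sensor=R: ✓ → 83
offline_avg = (26 + 79 + 20 + 71 + 40 + 83 + 84 + 83) / 8 = 60.75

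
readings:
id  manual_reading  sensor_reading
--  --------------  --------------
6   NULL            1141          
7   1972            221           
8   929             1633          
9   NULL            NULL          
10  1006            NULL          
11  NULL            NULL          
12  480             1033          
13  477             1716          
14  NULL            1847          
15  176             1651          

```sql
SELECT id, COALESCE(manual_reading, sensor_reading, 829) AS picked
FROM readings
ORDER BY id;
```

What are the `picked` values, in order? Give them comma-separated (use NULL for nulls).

1141, 1972, 929, 829, 1006, 829, 480, 477, 1847, 176

id=6: manual_reading=NULL, sensor_reading=1141 → 1141
id=7: manual_reading=1972 → 1972
id=8: manual_reading=929 → 929
id=9: manual_reading=NULL, sensor_reading=NULL, → literal 829 → 829
id=10: manual_reading=1006 → 1006
id=11: manual_reading=NULL, sensor_reading=NULL, → literal 829 → 829
id=12: manual_reading=480 → 480
id=13: manual_reading=477 → 477
id=14: manual_reading=NULL, sensor_reading=1847 → 1847
id=15: manual_reading=176 → 176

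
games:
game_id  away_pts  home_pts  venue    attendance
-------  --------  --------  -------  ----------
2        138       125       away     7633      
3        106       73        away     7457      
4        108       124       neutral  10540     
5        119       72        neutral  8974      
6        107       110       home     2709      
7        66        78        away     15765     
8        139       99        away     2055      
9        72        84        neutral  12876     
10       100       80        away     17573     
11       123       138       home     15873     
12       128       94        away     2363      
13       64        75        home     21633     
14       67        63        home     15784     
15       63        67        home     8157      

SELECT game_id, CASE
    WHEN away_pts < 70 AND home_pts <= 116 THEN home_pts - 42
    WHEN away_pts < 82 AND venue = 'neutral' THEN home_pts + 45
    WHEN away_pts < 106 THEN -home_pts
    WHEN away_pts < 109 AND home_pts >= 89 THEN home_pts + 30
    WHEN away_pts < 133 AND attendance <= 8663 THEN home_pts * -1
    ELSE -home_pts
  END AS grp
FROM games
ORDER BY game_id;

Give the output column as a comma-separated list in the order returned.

-125, -73, 154, -72, 140, 36, -99, 129, -80, -138, -94, 33, 21, 25

game_id=2: ELSE → -125
game_id=3: away_pts < 133 AND attendance <= 8663 → -73
game_id=4: away_pts < 109 AND home_pts >= 89 → 154
game_id=5: ELSE → -72
game_id=6: away_pts < 109 AND home_pts >= 89 → 140
game_id=7: away_pts < 70 AND home_pts <= 116 → 36
game_id=8: ELSE → -99
game_id=9: away_pts < 82 AND venue = 'neutral' → 129
game_id=10: away_pts < 106 → -80
game_id=11: ELSE → -138
game_id=12: away_pts < 133 AND attendance <= 8663 → -94
game_id=13: away_pts < 70 AND home_pts <= 116 → 33
game_id=14: away_pts < 70 AND home_pts <= 116 → 21
game_id=15: away_pts < 70 AND home_pts <= 116 → 25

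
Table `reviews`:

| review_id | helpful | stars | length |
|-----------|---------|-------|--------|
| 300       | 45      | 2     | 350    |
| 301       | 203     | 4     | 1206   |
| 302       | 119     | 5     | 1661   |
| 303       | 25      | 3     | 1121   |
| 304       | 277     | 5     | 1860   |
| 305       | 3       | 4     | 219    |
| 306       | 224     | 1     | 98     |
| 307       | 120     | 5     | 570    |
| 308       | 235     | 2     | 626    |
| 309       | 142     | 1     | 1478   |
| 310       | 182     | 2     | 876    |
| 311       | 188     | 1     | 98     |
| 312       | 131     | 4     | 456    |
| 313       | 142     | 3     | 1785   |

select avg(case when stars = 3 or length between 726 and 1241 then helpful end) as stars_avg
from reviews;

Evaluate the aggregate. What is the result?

138

review_id=300: ✗
review_id=301: ✓ → 203
review_id=302: ✗
review_id=303: ✓ → 25
review_id=304: ✗
review_id=305: ✗
review_id=306: ✗
review_id=307: ✗
review_id=308: ✗
review_id=309: ✗
review_id=310: ✓ → 182
review_id=311: ✗
review_id=312: ✗
review_id=313: ✓ → 142
stars_avg = (203 + 25 + 182 + 142) / 4 = 138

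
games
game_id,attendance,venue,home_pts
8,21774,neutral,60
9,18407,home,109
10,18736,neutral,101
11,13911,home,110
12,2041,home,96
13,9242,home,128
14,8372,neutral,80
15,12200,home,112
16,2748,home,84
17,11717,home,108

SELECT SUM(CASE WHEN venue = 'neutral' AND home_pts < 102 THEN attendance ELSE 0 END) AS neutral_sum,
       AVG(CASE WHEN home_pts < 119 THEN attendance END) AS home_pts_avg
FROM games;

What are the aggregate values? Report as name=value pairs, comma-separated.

[neutral_sum: venue = 'neutral' AND home_pts < 102]
game_id=8: ✓ → 21774
game_id=9: ✗
game_id=10: ✓ → 18736
game_id=11: ✗
game_id=12: ✗
game_id=13: ✗
game_id=14: ✓ → 8372
game_id=15: ✗
game_id=16: ✗
game_id=17: ✗
neutral_sum = 21774 + 18736 + 8372 = 48882
—
[home_pts_avg: home_pts < 119]
game_id=8: ✓ → 21774
game_id=9: ✓ → 18407
game_id=10: ✓ → 18736
game_id=11: ✓ → 13911
game_id=12: ✓ → 2041
game_id=13: ✗
game_id=14: ✓ → 8372
game_id=15: ✓ → 12200
game_id=16: ✓ → 2748
game_id=17: ✓ → 11717
home_pts_avg = (21774 + 18407 + 18736 + 13911 + 2041 + 8372 + 12200 + 2748 + 11717) / 9 = 12211.7777777778

neutral_sum=48882, home_pts_avg=12211.7777777778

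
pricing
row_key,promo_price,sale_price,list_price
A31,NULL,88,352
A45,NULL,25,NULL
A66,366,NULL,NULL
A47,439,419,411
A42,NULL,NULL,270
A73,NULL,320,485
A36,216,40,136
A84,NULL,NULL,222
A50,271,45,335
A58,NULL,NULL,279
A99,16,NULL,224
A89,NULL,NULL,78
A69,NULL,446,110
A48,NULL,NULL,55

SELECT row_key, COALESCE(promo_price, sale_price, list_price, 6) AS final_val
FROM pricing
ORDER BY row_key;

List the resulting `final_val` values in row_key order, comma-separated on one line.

88, 216, 270, 25, 439, 55, 271, 279, 366, 446, 320, 222, 78, 16

row_key=A31: promo_price=NULL, sale_price=88 → 88
row_key=A36: promo_price=216 → 216
row_key=A42: promo_price=NULL, sale_price=NULL, list_price=270 → 270
row_key=A45: promo_price=NULL, sale_price=25 → 25
row_key=A47: promo_price=439 → 439
row_key=A48: promo_price=NULL, sale_price=NULL, list_price=55 → 55
row_key=A50: promo_price=271 → 271
row_key=A58: promo_price=NULL, sale_price=NULL, list_price=279 → 279
row_key=A66: promo_price=366 → 366
row_key=A69: promo_price=NULL, sale_price=446 → 446
row_key=A73: promo_price=NULL, sale_price=320 → 320
row_key=A84: promo_price=NULL, sale_price=NULL, list_price=222 → 222
row_key=A89: promo_price=NULL, sale_price=NULL, list_price=78 → 78
row_key=A99: promo_price=16 → 16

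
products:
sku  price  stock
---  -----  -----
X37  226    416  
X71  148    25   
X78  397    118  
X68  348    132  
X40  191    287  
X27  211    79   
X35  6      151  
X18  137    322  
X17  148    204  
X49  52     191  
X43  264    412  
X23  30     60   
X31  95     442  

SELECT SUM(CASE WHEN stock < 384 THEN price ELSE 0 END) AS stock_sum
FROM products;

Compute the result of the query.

sku=X37: ✗
sku=X71: ✓ → 148
sku=X78: ✓ → 397
sku=X68: ✓ → 348
sku=X40: ✓ → 191
sku=X27: ✓ → 211
sku=X35: ✓ → 6
sku=X18: ✓ → 137
sku=X17: ✓ → 148
sku=X49: ✓ → 52
sku=X43: ✗
sku=X23: ✓ → 30
sku=X31: ✗
stock_sum = 148 + 397 + 348 + 191 + 211 + 6 + 137 + 148 + 52 + 30 = 1668

1668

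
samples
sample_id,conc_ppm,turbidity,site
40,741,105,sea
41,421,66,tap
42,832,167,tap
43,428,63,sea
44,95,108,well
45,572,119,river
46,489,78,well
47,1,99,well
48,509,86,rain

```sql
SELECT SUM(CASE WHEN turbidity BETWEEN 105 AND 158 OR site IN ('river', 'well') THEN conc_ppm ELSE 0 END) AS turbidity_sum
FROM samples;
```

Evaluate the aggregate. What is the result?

sample_id=40: ✓ → 741
sample_id=41: ✗
sample_id=42: ✗
sample_id=43: ✗
sample_id=44: ✓ → 95
sample_id=45: ✓ → 572
sample_id=46: ✓ → 489
sample_id=47: ✓ → 1
sample_id=48: ✗
turbidity_sum = 741 + 95 + 572 + 489 + 1 = 1898

1898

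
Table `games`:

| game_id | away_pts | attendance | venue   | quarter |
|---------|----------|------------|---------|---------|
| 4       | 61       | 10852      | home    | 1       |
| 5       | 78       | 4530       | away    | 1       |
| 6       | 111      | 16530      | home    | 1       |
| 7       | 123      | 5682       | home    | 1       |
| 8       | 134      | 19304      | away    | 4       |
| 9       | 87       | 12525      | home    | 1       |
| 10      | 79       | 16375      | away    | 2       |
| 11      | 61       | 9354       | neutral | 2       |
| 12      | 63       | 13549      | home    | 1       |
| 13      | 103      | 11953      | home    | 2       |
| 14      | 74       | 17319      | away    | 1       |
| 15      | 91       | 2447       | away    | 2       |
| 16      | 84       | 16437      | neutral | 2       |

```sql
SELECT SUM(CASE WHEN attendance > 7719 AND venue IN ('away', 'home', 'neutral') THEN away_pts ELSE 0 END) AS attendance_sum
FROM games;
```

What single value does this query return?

game_id=4: ✓ → 61
game_id=5: ✗
game_id=6: ✓ → 111
game_id=7: ✗
game_id=8: ✓ → 134
game_id=9: ✓ → 87
game_id=10: ✓ → 79
game_id=11: ✓ → 61
game_id=12: ✓ → 63
game_id=13: ✓ → 103
game_id=14: ✓ → 74
game_id=15: ✗
game_id=16: ✓ → 84
attendance_sum = 61 + 111 + 134 + 87 + 79 + 61 + 63 + 103 + 74 + 84 = 857

857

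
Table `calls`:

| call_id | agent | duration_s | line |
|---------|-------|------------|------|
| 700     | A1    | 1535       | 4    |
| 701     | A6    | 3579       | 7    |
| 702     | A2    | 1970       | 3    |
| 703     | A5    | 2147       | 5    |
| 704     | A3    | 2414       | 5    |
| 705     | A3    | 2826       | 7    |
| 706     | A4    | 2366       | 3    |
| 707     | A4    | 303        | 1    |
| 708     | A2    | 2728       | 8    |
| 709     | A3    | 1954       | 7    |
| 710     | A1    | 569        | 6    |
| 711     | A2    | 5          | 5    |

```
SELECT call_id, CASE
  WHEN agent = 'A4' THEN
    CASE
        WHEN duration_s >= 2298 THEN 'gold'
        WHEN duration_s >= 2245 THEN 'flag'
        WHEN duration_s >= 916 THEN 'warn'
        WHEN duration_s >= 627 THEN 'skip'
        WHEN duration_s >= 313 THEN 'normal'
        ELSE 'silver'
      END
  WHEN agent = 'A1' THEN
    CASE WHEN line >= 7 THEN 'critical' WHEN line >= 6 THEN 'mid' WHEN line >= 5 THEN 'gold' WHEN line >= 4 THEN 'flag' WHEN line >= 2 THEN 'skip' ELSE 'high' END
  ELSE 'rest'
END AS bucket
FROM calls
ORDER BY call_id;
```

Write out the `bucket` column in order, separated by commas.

flag, rest, rest, rest, rest, rest, gold, silver, rest, rest, mid, rest

call_id=700: agent='A1' → inner[line >= 4] → flag
call_id=701: agent='A6' → outer ELSE → rest
call_id=702: agent='A2' → outer ELSE → rest
call_id=703: agent='A5' → outer ELSE → rest
call_id=704: agent='A3' → outer ELSE → rest
call_id=705: agent='A3' → outer ELSE → rest
call_id=706: agent='A4' → inner[duration_s >= 2298] → gold
call_id=707: agent='A4' → inner[ELSE] → silver
call_id=708: agent='A2' → outer ELSE → rest
call_id=709: agent='A3' → outer ELSE → rest
call_id=710: agent='A1' → inner[line >= 6] → mid
call_id=711: agent='A2' → outer ELSE → rest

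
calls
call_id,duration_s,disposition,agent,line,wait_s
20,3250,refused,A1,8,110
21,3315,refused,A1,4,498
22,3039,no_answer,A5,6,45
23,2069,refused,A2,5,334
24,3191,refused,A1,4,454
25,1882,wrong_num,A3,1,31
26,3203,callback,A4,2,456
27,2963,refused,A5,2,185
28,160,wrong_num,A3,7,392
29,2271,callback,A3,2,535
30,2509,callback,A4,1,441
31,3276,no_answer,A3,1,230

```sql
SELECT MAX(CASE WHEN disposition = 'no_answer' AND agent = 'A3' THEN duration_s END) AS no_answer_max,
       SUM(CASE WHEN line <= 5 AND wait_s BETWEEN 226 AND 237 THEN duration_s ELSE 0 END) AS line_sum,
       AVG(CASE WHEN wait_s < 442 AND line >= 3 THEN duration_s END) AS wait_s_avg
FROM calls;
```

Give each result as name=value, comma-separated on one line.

[no_answer_max: disposition = 'no_answer' AND agent = 'A3']
call_id=20: ✗
call_id=21: ✗
call_id=22: ✗
call_id=23: ✗
call_id=24: ✗
call_id=25: ✗
call_id=26: ✗
call_id=27: ✗
call_id=28: ✗
call_id=29: ✗
call_id=30: ✗
call_id=31: ✓ → 3276
no_answer_max = MAX(3276) = 3276
—
[line_sum: line <= 5 AND wait_s BETWEEN 226 AND 237]
call_id=20: ✗
call_id=21: ✗
call_id=22: ✗
call_id=23: ✗
call_id=24: ✗
call_id=25: ✗
call_id=26: ✗
call_id=27: ✗
call_id=28: ✗
call_id=29: ✗
call_id=30: ✗
call_id=31: ✓ → 3276
line_sum = 3276
—
[wait_s_avg: wait_s < 442 AND line >= 3]
call_id=20: ✓ → 3250
call_id=21: ✗
call_id=22: ✓ → 3039
call_id=23: ✓ → 2069
call_id=24: ✗
call_id=25: ✗
call_id=26: ✗
call_id=27: ✗
call_id=28: ✓ → 160
call_id=29: ✗
call_id=30: ✗
call_id=31: ✗
wait_s_avg = (3250 + 3039 + 2069 + 160) / 4 = 2129.5

no_answer_max=3276, line_sum=3276, wait_s_avg=2129.5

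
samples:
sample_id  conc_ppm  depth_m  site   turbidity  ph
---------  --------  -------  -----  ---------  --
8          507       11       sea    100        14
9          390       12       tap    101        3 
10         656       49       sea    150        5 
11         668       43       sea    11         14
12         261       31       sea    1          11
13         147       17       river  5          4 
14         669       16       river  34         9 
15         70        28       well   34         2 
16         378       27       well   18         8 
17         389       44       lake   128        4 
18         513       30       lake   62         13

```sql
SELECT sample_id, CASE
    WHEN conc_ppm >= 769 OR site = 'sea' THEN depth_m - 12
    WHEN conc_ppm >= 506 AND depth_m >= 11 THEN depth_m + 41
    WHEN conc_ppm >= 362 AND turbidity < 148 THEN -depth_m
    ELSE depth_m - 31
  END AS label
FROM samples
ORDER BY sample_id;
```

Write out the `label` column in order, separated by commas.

sample_id=8: conc_ppm >= 769 OR site = 'sea' → -1
sample_id=9: conc_ppm >= 362 AND turbidity < 148 → -12
sample_id=10: conc_ppm >= 769 OR site = 'sea' → 37
sample_id=11: conc_ppm >= 769 OR site = 'sea' → 31
sample_id=12: conc_ppm >= 769 OR site = 'sea' → 19
sample_id=13: ELSE → -14
sample_id=14: conc_ppm >= 506 AND depth_m >= 11 → 57
sample_id=15: ELSE → -3
sample_id=16: conc_ppm >= 362 AND turbidity < 148 → -27
sample_id=17: conc_ppm >= 362 AND turbidity < 148 → -44
sample_id=18: conc_ppm >= 506 AND depth_m >= 11 → 71

-1, -12, 37, 31, 19, -14, 57, -3, -27, -44, 71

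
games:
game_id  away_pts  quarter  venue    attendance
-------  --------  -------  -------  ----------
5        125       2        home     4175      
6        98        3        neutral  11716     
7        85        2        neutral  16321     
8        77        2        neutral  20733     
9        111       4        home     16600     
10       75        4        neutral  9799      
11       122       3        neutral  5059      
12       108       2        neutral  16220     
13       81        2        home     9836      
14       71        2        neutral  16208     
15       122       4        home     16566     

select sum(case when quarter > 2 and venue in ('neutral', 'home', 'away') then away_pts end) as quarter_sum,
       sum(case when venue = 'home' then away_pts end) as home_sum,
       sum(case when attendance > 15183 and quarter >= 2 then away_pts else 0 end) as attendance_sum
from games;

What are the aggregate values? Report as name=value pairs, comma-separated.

[quarter_sum: quarter > 2 and venue in ('neutral', 'home', 'away')]
game_id=5: ✗
game_id=6: ✓ → 98
game_id=7: ✗
game_id=8: ✗
game_id=9: ✓ → 111
game_id=10: ✓ → 75
game_id=11: ✓ → 122
game_id=12: ✗
game_id=13: ✗
game_id=14: ✗
game_id=15: ✓ → 122
quarter_sum = 98 + 111 + 75 + 122 + 122 = 528
—
[home_sum: venue = 'home']
game_id=5: ✓ → 125
game_id=6: ✗
game_id=7: ✗
game_id=8: ✗
game_id=9: ✓ → 111
game_id=10: ✗
game_id=11: ✗
game_id=12: ✗
game_id=13: ✓ → 81
game_id=14: ✗
game_id=15: ✓ → 122
home_sum = 125 + 111 + 81 + 122 = 439
—
[attendance_sum: attendance > 15183 and quarter >= 2]
game_id=5: ✗
game_id=6: ✗
game_id=7: ✓ → 85
game_id=8: ✓ → 77
game_id=9: ✓ → 111
game_id=10: ✗
game_id=11: ✗
game_id=12: ✓ → 108
game_id=13: ✗
game_id=14: ✓ → 71
game_id=15: ✓ → 122
attendance_sum = 85 + 77 + 111 + 108 + 71 + 122 = 574

quarter_sum=528, home_sum=439, attendance_sum=574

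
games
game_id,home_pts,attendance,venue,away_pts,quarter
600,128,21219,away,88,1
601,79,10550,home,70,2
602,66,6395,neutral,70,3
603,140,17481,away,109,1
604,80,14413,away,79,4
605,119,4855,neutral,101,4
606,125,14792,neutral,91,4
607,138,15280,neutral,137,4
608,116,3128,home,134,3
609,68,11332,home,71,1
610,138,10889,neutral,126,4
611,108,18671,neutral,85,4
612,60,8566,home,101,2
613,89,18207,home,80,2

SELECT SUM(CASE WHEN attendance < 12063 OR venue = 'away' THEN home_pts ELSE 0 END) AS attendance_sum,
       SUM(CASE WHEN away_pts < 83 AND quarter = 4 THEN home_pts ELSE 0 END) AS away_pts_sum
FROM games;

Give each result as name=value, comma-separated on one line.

[attendance_sum: attendance < 12063 OR venue = 'away']
game_id=600: ✓ → 128
game_id=601: ✓ → 79
game_id=602: ✓ → 66
game_id=603: ✓ → 140
game_id=604: ✓ → 80
game_id=605: ✓ → 119
game_id=606: ✗
game_id=607: ✗
game_id=608: ✓ → 116
game_id=609: ✓ → 68
game_id=610: ✓ → 138
game_id=611: ✗
game_id=612: ✓ → 60
game_id=613: ✗
attendance_sum = 128 + 79 + 66 + 140 + 80 + 119 + 116 + 68 + 138 + 60 = 994
—
[away_pts_sum: away_pts < 83 AND quarter = 4]
game_id=600: ✗
game_id=601: ✗
game_id=602: ✗
game_id=603: ✗
game_id=604: ✓ → 80
game_id=605: ✗
game_id=606: ✗
game_id=607: ✗
game_id=608: ✗
game_id=609: ✗
game_id=610: ✗
game_id=611: ✗
game_id=612: ✗
game_id=613: ✗
away_pts_sum = 80

attendance_sum=994, away_pts_sum=80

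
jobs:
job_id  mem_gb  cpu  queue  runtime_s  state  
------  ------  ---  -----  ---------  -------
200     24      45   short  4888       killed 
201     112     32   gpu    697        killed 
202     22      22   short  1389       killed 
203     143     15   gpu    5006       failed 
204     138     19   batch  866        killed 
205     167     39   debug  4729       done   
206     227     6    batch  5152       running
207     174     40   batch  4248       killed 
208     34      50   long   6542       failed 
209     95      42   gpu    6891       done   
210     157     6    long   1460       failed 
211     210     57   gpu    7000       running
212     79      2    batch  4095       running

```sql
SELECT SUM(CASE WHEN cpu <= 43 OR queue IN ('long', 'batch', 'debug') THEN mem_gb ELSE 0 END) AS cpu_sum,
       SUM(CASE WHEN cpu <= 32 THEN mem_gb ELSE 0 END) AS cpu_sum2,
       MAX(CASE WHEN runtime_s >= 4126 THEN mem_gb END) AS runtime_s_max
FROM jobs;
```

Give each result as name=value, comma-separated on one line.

cpu_sum=1348, cpu_sum2=878, runtime_s_max=227

[cpu_sum: cpu <= 43 OR queue IN ('long', 'batch', 'debug')]
job_id=200: ✗
job_id=201: ✓ → 112
job_id=202: ✓ → 22
job_id=203: ✓ → 143
job_id=204: ✓ → 138
job_id=205: ✓ → 167
job_id=206: ✓ → 227
job_id=207: ✓ → 174
job_id=208: ✓ → 34
job_id=209: ✓ → 95
job_id=210: ✓ → 157
job_id=211: ✗
job_id=212: ✓ → 79
cpu_sum = 112 + 22 + 143 + 138 + 167 + 227 + 174 + 34 + 95 + 157 + 79 = 1348
—
[cpu_sum2: cpu <= 32]
job_id=200: ✗
job_id=201: ✓ → 112
job_id=202: ✓ → 22
job_id=203: ✓ → 143
job_id=204: ✓ → 138
job_id=205: ✗
job_id=206: ✓ → 227
job_id=207: ✗
job_id=208: ✗
job_id=209: ✗
job_id=210: ✓ → 157
job_id=211: ✗
job_id=212: ✓ → 79
cpu_sum2 = 112 + 22 + 143 + 138 + 227 + 157 + 79 = 878
—
[runtime_s_max: runtime_s >= 4126]
job_id=200: ✓ → 24
job_id=201: ✗
job_id=202: ✗
job_id=203: ✓ → 143
job_id=204: ✗
job_id=205: ✓ → 167
job_id=206: ✓ → 227
job_id=207: ✓ → 174
job_id=208: ✓ → 34
job_id=209: ✓ → 95
job_id=210: ✗
job_id=211: ✓ → 210
job_id=212: ✗
runtime_s_max = MAX(24, 143, 167, 227, 174, 34, 95, 210) = 227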